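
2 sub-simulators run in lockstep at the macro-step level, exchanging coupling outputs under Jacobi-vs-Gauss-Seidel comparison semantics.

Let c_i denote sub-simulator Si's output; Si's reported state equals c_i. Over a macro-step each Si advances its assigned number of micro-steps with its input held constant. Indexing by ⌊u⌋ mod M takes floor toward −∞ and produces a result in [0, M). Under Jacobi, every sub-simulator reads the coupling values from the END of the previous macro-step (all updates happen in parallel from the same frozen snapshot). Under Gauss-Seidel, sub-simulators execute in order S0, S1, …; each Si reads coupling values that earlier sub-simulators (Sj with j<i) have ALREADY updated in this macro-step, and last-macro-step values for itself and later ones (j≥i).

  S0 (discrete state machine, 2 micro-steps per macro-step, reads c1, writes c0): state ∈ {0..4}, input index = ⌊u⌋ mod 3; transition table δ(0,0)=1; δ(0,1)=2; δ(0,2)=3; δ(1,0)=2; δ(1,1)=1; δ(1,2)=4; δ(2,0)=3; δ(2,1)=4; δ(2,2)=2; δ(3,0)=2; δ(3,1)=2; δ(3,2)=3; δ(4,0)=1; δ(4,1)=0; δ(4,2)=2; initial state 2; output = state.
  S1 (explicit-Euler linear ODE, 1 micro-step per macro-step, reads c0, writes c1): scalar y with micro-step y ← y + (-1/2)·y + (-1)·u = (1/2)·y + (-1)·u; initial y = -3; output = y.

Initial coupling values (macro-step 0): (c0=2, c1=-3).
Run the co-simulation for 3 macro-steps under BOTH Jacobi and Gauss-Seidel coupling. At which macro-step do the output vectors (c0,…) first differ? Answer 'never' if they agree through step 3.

[Jacobi] macro 1: S0 reads c1=-3 → after 2×micro: 2; S1 reads c0=2 → after 1×micro: -7/2 ⇒ (c0=2, c1=-7/2)
[Jacobi] macro 2: S0 reads c1=-7/2 → after 2×micro: 2; S1 reads c0=2 → after 1×micro: -15/4 ⇒ (c0=2, c1=-15/4)
[Jacobi] macro 3: S0 reads c1=-15/4 → after 2×micro: 2; S1 reads c0=2 → after 1×micro: -31/8 ⇒ (c0=2, c1=-31/8)
[Gauss-Seidel] macro 1: S0 reads c1=-3 → after 2×micro: 2; S1 reads c0=2 → after 1×micro: -7/2 ⇒ (c0=2, c1=-7/2)
[Gauss-Seidel] macro 2: S0 reads c1=-7/2 → after 2×micro: 2; S1 reads c0=2 → after 1×micro: -15/4 ⇒ (c0=2, c1=-15/4)
[Gauss-Seidel] macro 3: S0 reads c1=-15/4 → after 2×micro: 2; S1 reads c0=2 → after 1×micro: -31/8 ⇒ (c0=2, c1=-31/8)

first divergence at macro-step: never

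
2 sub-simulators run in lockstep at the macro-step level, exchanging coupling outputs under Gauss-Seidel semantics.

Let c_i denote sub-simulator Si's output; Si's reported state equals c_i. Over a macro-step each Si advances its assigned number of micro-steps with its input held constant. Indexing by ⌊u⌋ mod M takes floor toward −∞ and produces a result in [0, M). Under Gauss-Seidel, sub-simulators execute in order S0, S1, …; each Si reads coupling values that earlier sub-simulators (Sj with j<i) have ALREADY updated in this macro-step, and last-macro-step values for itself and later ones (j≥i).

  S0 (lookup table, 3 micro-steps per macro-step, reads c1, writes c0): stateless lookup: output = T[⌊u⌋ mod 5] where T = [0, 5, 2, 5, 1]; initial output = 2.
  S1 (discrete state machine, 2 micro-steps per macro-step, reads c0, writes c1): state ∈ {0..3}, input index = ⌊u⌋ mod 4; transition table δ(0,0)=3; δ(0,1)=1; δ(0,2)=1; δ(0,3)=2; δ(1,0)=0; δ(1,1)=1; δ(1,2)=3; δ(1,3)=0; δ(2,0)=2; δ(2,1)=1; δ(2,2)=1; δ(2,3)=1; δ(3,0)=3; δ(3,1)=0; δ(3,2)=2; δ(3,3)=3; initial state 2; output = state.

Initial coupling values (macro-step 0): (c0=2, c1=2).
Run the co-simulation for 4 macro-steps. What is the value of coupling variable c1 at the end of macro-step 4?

macro 1: S0 reads c1=2 → after 3×micro: 2; S1 reads c0=2 → after 2×micro: 3 ⇒ (c0=2, c1=3)
macro 2: S0 reads c1=3 → after 3×micro: 5; S1 reads c0=5 → after 2×micro: 1 ⇒ (c0=5, c1=1)
macro 3: S0 reads c1=1 → after 3×micro: 5; S1 reads c0=5 → after 2×micro: 1 ⇒ (c0=5, c1=1)
macro 4: S0 reads c1=1 → after 3×micro: 5; S1 reads c0=5 → after 2×micro: 1 ⇒ (c0=5, c1=1)

c1 at macro-step 4 = 1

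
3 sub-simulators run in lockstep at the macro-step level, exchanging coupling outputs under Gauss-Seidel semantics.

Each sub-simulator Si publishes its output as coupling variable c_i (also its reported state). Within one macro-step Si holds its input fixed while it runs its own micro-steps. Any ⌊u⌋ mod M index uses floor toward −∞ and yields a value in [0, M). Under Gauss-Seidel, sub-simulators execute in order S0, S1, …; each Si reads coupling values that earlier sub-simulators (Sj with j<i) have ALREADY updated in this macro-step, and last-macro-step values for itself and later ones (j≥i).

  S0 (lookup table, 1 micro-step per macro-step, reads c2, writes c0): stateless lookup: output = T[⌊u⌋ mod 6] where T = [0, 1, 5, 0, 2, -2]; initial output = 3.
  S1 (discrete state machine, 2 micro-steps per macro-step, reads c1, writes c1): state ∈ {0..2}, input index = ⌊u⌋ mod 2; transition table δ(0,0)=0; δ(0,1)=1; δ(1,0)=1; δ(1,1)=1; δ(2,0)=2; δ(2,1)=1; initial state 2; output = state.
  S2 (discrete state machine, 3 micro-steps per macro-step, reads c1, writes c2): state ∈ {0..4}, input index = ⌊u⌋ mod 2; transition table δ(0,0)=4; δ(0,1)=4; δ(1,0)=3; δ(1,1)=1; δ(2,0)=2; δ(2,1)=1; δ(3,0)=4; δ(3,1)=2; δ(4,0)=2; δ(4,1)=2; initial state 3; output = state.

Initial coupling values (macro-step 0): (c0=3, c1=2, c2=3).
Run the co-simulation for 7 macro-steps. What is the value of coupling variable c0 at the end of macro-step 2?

macro 1: S0 reads c2=3 → after 1×micro: 0; S1 reads c1=2 → after 2×micro: 2; S2 reads c1=2 → after 3×micro: 2 ⇒ (c0=0, c1=2, c2=2)
macro 2: S0 reads c2=2 → after 1×micro: 5; S1 reads c1=2 → after 2×micro: 2; S2 reads c1=2 → after 3×micro: 2 ⇒ (c0=5, c1=2, c2=2)
macro 3: S0 reads c2=2 → after 1×micro: 5; S1 reads c1=2 → after 2×micro: 2; S2 reads c1=2 → after 3×micro: 2 ⇒ (c0=5, c1=2, c2=2)
macro 4: S0 reads c2=2 → after 1×micro: 5; S1 reads c1=2 → after 2×micro: 2; S2 reads c1=2 → after 3×micro: 2 ⇒ (c0=5, c1=2, c2=2)
macro 5: S0 reads c2=2 → after 1×micro: 5; S1 reads c1=2 → after 2×micro: 2; S2 reads c1=2 → after 3×micro: 2 ⇒ (c0=5, c1=2, c2=2)
macro 6: S0 reads c2=2 → after 1×micro: 5; S1 reads c1=2 → after 2×micro: 2; S2 reads c1=2 → after 3×micro: 2 ⇒ (c0=5, c1=2, c2=2)
macro 7: S0 reads c2=2 → after 1×micro: 5; S1 reads c1=2 → after 2×micro: 2; S2 reads c1=2 → after 3×micro: 2 ⇒ (c0=5, c1=2, c2=2)

c0 at macro-step 2 = 5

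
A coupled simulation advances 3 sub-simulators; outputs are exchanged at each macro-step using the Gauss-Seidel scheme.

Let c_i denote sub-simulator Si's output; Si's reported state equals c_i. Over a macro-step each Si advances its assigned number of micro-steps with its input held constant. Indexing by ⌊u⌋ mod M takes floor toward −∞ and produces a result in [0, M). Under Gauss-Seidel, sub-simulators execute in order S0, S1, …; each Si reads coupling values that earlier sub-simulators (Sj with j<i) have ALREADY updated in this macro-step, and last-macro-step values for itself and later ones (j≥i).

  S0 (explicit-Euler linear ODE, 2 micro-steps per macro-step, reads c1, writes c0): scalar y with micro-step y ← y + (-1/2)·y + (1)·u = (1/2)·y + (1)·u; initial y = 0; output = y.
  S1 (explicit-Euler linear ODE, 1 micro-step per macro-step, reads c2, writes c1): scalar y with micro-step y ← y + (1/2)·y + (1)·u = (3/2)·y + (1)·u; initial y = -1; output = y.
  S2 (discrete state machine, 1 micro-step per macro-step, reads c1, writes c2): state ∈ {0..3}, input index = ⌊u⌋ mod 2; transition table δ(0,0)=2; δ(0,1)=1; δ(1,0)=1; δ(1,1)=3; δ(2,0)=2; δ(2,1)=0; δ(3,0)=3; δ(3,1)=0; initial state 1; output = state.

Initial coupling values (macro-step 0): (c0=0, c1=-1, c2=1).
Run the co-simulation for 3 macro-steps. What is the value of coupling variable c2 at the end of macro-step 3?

macro 1: S0 reads c1=-1 → after 2×micro: -3/2; S1 reads c2=1 → after 1×micro: -1/2; S2 reads c1=-1/2 → after 1×micro: 3 ⇒ (c0=-3/2, c1=-1/2, c2=3)
macro 2: S0 reads c1=-1/2 → after 2×micro: -9/8; S1 reads c2=3 → after 1×micro: 9/4; S2 reads c1=9/4 → after 1×micro: 3 ⇒ (c0=-9/8, c1=9/4, c2=3)
macro 3: S0 reads c1=9/4 → after 2×micro: 99/32; S1 reads c2=3 → after 1×micro: 51/8; S2 reads c1=51/8 → after 1×micro: 3 ⇒ (c0=99/32, c1=51/8, c2=3)

c2 at macro-step 3 = 3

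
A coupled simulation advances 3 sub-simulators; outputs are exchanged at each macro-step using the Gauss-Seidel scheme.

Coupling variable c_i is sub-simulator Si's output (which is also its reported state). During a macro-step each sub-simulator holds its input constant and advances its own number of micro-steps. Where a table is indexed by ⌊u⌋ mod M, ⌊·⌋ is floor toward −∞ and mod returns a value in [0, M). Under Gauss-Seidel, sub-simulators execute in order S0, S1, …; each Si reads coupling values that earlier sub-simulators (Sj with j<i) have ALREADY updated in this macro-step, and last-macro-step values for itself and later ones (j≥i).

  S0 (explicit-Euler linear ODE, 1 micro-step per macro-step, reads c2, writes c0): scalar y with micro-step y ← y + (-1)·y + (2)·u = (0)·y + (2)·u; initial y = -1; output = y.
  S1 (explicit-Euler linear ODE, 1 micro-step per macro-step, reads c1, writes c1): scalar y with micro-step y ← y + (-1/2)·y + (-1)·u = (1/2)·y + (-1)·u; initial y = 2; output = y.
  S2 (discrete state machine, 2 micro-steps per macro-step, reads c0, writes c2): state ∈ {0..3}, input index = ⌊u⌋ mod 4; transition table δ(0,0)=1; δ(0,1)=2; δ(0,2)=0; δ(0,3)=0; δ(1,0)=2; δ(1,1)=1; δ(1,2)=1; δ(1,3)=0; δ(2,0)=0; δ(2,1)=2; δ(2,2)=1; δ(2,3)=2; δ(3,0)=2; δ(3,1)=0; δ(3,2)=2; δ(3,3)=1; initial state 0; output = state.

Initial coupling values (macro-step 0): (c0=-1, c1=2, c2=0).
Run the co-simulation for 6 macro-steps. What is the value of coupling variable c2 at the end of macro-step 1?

c2 at macro-step 1 = 2

macro 1: S0 reads c2=0 → after 1×micro: 0; S1 reads c1=2 → after 1×micro: -1; S2 reads c0=0 → after 2×micro: 2 ⇒ (c0=0, c1=-1, c2=2)
macro 2: S0 reads c2=2 → after 1×micro: 4; S1 reads c1=-1 → after 1×micro: 1/2; S2 reads c0=4 → after 2×micro: 1 ⇒ (c0=4, c1=1/2, c2=1)
macro 3: S0 reads c2=1 → after 1×micro: 2; S1 reads c1=1/2 → after 1×micro: -1/4; S2 reads c0=2 → after 2×micro: 1 ⇒ (c0=2, c1=-1/4, c2=1)
macro 4: S0 reads c2=1 → after 1×micro: 2; S1 reads c1=-1/4 → after 1×micro: 1/8; S2 reads c0=2 → after 2×micro: 1 ⇒ (c0=2, c1=1/8, c2=1)
macro 5: S0 reads c2=1 → after 1×micro: 2; S1 reads c1=1/8 → after 1×micro: -1/16; S2 reads c0=2 → after 2×micro: 1 ⇒ (c0=2, c1=-1/16, c2=1)
macro 6: S0 reads c2=1 → after 1×micro: 2; S1 reads c1=-1/16 → after 1×micro: 1/32; S2 reads c0=2 → after 2×micro: 1 ⇒ (c0=2, c1=1/32, c2=1)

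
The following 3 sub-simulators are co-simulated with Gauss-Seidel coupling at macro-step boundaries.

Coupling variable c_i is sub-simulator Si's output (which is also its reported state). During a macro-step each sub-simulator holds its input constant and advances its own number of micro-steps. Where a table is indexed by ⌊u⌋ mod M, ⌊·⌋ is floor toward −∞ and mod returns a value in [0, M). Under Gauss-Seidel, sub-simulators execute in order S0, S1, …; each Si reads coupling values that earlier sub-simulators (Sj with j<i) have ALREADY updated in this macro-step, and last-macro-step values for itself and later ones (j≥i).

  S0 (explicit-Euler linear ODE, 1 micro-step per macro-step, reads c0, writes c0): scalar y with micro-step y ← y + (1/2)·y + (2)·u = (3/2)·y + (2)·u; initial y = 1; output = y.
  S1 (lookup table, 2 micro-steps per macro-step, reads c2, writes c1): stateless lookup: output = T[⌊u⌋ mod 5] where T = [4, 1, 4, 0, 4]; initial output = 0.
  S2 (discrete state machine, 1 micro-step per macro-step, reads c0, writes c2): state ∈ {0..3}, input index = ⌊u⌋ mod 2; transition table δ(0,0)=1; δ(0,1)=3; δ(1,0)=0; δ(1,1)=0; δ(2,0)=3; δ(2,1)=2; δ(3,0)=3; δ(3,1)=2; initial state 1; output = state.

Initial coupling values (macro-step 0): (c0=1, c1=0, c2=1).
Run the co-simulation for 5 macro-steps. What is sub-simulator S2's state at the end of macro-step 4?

S2 state at macro-step 4 = 1

macro 1: S0 reads c0=1 → after 1×micro: 7/2; S1 reads c2=1 → after 2×micro: 1; S2 reads c0=7/2 → after 1×micro: 0 ⇒ (c0=7/2, c1=1, c2=0)
macro 2: S0 reads c0=7/2 → after 1×micro: 49/4; S1 reads c2=0 → after 2×micro: 4; S2 reads c0=49/4 → after 1×micro: 1 ⇒ (c0=49/4, c1=4, c2=1)
macro 3: S0 reads c0=49/4 → after 1×micro: 343/8; S1 reads c2=1 → after 2×micro: 1; S2 reads c0=343/8 → after 1×micro: 0 ⇒ (c0=343/8, c1=1, c2=0)
macro 4: S0 reads c0=343/8 → after 1×micro: 2401/16; S1 reads c2=0 → after 2×micro: 4; S2 reads c0=2401/16 → after 1×micro: 1 ⇒ (c0=2401/16, c1=4, c2=1)
macro 5: S0 reads c0=2401/16 → after 1×micro: 16807/32; S1 reads c2=1 → after 2×micro: 1; S2 reads c0=16807/32 → after 1×micro: 0 ⇒ (c0=16807/32, c1=1, c2=0)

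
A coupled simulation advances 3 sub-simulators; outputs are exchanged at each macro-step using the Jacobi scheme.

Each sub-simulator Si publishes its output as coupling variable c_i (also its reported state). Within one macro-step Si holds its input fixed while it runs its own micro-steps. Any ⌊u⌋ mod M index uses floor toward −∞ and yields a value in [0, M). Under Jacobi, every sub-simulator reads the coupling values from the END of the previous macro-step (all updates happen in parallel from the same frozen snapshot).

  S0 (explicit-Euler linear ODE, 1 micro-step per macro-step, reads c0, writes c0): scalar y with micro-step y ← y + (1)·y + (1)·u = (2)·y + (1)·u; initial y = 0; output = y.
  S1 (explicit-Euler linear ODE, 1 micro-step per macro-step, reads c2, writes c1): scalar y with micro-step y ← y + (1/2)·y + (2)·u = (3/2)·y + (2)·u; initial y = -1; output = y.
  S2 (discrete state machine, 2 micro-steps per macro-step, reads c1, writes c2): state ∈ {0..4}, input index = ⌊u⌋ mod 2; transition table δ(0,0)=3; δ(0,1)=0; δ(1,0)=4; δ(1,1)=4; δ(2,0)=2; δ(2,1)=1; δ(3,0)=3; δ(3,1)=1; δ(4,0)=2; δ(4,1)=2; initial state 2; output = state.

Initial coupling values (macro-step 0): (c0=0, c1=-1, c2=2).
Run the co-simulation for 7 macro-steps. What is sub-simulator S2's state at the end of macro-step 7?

macro 1: S0 reads c0=0 → after 1×micro: 0; S1 reads c2=2 → after 1×micro: 5/2; S2 reads c1=-1 → after 2×micro: 4 ⇒ (c0=0, c1=5/2, c2=4)
macro 2: S0 reads c0=0 → after 1×micro: 0; S1 reads c2=4 → after 1×micro: 47/4; S2 reads c1=5/2 → after 2×micro: 2 ⇒ (c0=0, c1=47/4, c2=2)
macro 3: S0 reads c0=0 → after 1×micro: 0; S1 reads c2=2 → after 1×micro: 173/8; S2 reads c1=47/4 → after 2×micro: 4 ⇒ (c0=0, c1=173/8, c2=4)
macro 4: S0 reads c0=0 → after 1×micro: 0; S1 reads c2=4 → after 1×micro: 647/16; S2 reads c1=173/8 → after 2×micro: 1 ⇒ (c0=0, c1=647/16, c2=1)
macro 5: S0 reads c0=0 → after 1×micro: 0; S1 reads c2=1 → after 1×micro: 2005/32; S2 reads c1=647/16 → after 2×micro: 2 ⇒ (c0=0, c1=2005/32, c2=2)
macro 6: S0 reads c0=0 → after 1×micro: 0; S1 reads c2=2 → after 1×micro: 6271/64; S2 reads c1=2005/32 → after 2×micro: 2 ⇒ (c0=0, c1=6271/64, c2=2)
macro 7: S0 reads c0=0 → after 1×micro: 0; S1 reads c2=2 → after 1×micro: 19325/128; S2 reads c1=6271/64 → after 2×micro: 4 ⇒ (c0=0, c1=19325/128, c2=4)

S2 state at macro-step 7 = 4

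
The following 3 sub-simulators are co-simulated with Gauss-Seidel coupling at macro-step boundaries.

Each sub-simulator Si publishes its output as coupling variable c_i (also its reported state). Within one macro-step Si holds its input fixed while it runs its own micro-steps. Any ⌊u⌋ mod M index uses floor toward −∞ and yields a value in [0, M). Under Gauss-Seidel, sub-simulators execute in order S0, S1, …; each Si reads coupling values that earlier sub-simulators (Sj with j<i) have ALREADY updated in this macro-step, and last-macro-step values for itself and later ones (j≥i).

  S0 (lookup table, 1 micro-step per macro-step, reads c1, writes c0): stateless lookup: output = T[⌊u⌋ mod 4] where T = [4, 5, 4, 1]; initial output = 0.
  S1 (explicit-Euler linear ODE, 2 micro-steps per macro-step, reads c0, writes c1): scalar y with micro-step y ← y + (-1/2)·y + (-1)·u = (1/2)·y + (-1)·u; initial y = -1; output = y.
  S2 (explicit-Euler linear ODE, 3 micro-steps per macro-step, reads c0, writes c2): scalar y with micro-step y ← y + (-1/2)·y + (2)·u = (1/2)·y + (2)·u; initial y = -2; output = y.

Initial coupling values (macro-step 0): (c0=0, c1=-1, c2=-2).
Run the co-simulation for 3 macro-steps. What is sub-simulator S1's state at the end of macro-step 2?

macro 1: S0 reads c1=-1 → after 1×micro: 1; S1 reads c0=1 → after 2×micro: -7/4; S2 reads c0=1 → after 3×micro: 13/4 ⇒ (c0=1, c1=-7/4, c2=13/4)
macro 2: S0 reads c1=-7/4 → after 1×micro: 4; S1 reads c0=4 → after 2×micro: -103/16; S2 reads c0=4 → after 3×micro: 461/32 ⇒ (c0=4, c1=-103/16, c2=461/32)
macro 3: S0 reads c1=-103/16 → after 1×micro: 5; S1 reads c0=5 → after 2×micro: -583/64; S2 reads c0=5 → after 3×micro: 4941/256 ⇒ (c0=5, c1=-583/64, c2=4941/256)

S1 state at macro-step 2 = -103/16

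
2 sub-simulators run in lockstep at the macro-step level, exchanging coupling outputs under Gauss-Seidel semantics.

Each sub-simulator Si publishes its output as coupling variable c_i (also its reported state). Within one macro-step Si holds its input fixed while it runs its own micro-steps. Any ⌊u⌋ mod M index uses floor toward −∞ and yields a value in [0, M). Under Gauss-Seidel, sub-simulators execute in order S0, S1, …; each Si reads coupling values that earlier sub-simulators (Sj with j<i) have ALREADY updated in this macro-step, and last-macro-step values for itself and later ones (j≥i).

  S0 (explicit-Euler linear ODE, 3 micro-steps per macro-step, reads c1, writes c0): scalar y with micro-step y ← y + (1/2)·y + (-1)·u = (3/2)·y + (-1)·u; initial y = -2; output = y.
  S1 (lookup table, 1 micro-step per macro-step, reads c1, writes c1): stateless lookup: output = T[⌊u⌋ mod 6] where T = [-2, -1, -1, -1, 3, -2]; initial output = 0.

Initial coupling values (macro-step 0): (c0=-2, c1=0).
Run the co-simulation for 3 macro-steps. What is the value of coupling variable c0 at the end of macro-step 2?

c0 at macro-step 2 = -425/32

macro 1: S0 reads c1=0 → after 3×micro: -27/4; S1 reads c1=0 → after 1×micro: -2 ⇒ (c0=-27/4, c1=-2)
macro 2: S0 reads c1=-2 → after 3×micro: -425/32; S1 reads c1=-2 → after 1×micro: 3 ⇒ (c0=-425/32, c1=3)
macro 3: S0 reads c1=3 → after 3×micro: -15123/256; S1 reads c1=3 → after 1×micro: -1 ⇒ (c0=-15123/256, c1=-1)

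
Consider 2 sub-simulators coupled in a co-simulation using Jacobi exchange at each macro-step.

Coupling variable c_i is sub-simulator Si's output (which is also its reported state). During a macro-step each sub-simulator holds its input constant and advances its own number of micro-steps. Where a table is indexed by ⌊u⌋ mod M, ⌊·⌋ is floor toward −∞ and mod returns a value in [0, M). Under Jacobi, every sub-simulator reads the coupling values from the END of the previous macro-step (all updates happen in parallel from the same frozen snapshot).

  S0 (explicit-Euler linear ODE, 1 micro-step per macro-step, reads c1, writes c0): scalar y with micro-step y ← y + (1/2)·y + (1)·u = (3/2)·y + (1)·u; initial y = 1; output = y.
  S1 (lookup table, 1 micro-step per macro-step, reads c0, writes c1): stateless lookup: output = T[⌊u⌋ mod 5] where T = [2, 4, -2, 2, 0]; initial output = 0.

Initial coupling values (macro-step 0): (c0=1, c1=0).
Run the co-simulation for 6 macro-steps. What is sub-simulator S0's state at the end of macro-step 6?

macro 1: S0 reads c1=0 → after 1×micro: 3/2; S1 reads c0=1 → after 1×micro: 4 ⇒ (c0=3/2, c1=4)
macro 2: S0 reads c1=4 → after 1×micro: 25/4; S1 reads c0=3/2 → after 1×micro: 4 ⇒ (c0=25/4, c1=4)
macro 3: S0 reads c1=4 → after 1×micro: 107/8; S1 reads c0=25/4 → after 1×micro: 4 ⇒ (c0=107/8, c1=4)
macro 4: S0 reads c1=4 → after 1×micro: 385/16; S1 reads c0=107/8 → after 1×micro: 2 ⇒ (c0=385/16, c1=2)
macro 5: S0 reads c1=2 → after 1×micro: 1219/32; S1 reads c0=385/16 → after 1×micro: 0 ⇒ (c0=1219/32, c1=0)
macro 6: S0 reads c1=0 → after 1×micro: 3657/64; S1 reads c0=1219/32 → after 1×micro: 2 ⇒ (c0=3657/64, c1=2)

S0 state at macro-step 6 = 3657/64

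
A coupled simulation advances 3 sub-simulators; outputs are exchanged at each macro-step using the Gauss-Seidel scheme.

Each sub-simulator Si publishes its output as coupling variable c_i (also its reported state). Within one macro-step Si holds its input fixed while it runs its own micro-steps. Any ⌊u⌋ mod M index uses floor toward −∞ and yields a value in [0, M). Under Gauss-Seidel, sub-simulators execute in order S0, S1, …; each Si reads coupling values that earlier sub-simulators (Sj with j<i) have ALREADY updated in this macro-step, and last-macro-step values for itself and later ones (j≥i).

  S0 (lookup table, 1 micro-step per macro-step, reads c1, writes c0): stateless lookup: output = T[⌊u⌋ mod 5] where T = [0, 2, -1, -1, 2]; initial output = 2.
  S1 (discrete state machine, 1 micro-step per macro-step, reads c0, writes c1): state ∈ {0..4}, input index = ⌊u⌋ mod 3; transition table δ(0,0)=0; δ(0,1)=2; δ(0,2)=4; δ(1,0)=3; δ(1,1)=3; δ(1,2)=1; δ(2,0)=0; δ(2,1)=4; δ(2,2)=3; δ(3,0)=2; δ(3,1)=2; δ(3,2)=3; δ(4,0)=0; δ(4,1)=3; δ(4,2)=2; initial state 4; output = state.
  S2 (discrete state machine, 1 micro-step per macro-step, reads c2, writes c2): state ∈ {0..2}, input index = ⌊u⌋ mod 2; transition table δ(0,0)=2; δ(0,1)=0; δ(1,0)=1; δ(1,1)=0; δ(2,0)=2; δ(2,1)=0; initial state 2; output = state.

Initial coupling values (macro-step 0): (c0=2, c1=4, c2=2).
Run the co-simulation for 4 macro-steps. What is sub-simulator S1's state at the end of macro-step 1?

macro 1: S0 reads c1=4 → after 1×micro: 2; S1 reads c0=2 → after 1×micro: 2; S2 reads c2=2 → after 1×micro: 2 ⇒ (c0=2, c1=2, c2=2)
macro 2: S0 reads c1=2 → after 1×micro: -1; S1 reads c0=-1 → after 1×micro: 3; S2 reads c2=2 → after 1×micro: 2 ⇒ (c0=-1, c1=3, c2=2)
macro 3: S0 reads c1=3 → after 1×micro: -1; S1 reads c0=-1 → after 1×micro: 3; S2 reads c2=2 → after 1×micro: 2 ⇒ (c0=-1, c1=3, c2=2)
macro 4: S0 reads c1=3 → after 1×micro: -1; S1 reads c0=-1 → after 1×micro: 3; S2 reads c2=2 → after 1×micro: 2 ⇒ (c0=-1, c1=3, c2=2)

S1 state at macro-step 1 = 2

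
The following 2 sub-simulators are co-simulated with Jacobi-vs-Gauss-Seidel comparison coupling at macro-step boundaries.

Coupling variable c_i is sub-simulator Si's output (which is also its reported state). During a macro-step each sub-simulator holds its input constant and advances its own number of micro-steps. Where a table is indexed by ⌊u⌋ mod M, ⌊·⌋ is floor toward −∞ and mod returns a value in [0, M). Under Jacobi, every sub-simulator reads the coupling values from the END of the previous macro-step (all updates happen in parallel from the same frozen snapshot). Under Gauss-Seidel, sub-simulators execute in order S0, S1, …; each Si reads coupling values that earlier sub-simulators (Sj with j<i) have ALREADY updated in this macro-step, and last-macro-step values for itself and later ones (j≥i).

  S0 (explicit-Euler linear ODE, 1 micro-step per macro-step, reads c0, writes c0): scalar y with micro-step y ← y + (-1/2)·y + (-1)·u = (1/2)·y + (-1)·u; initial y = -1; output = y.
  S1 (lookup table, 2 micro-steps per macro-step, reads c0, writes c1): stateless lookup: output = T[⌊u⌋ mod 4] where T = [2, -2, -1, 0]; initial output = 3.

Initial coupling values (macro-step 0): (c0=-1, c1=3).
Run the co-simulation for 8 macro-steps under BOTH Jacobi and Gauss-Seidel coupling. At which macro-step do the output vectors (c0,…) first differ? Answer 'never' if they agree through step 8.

[Jacobi] macro 1: S0 reads c0=-1 → after 1×micro: 1/2; S1 reads c0=-1 → after 2×micro: 0 ⇒ (c0=1/2, c1=0)
[Jacobi] macro 2: S0 reads c0=1/2 → after 1×micro: -1/4; S1 reads c0=1/2 → after 2×micro: 2 ⇒ (c0=-1/4, c1=2)
[Jacobi] macro 3: S0 reads c0=-1/4 → after 1×micro: 1/8; S1 reads c0=-1/4 → after 2×micro: 0 ⇒ (c0=1/8, c1=0)
[Jacobi] macro 4: S0 reads c0=1/8 → after 1×micro: -1/16; S1 reads c0=1/8 → after 2×micro: 2 ⇒ (c0=-1/16, c1=2)
[Jacobi] macro 5: S0 reads c0=-1/16 → after 1×micro: 1/32; S1 reads c0=-1/16 → after 2×micro: 0 ⇒ (c0=1/32, c1=0)
[Jacobi] macro 6: S0 reads c0=1/32 → after 1×micro: -1/64; S1 reads c0=1/32 → after 2×micro: 2 ⇒ (c0=-1/64, c1=2)
[Jacobi] macro 7: S0 reads c0=-1/64 → after 1×micro: 1/128; S1 reads c0=-1/64 → after 2×micro: 0 ⇒ (c0=1/128, c1=0)
[Jacobi] macro 8: S0 reads c0=1/128 → after 1×micro: -1/256; S1 reads c0=1/128 → after 2×micro: 2 ⇒ (c0=-1/256, c1=2)
[Gauss-Seidel] macro 1: S0 reads c0=-1 → after 1×micro: 1/2; S1 reads c0=1/2 → after 2×micro: 2 ⇒ (c0=1/2, c1=2)
[Gauss-Seidel] macro 2: S0 reads c0=1/2 → after 1×micro: -1/4; S1 reads c0=-1/4 → after 2×micro: 0 ⇒ (c0=-1/4, c1=0)
[Gauss-Seidel] macro 3: S0 reads c0=-1/4 → after 1×micro: 1/8; S1 reads c0=1/8 → after 2×micro: 2 ⇒ (c0=1/8, c1=2)
[Gauss-Seidel] macro 4: S0 reads c0=1/8 → after 1×micro: -1/16; S1 reads c0=-1/16 → after 2×micro: 0 ⇒ (c0=-1/16, c1=0)
[Gauss-Seidel] macro 5: S0 reads c0=-1/16 → after 1×micro: 1/32; S1 reads c0=1/32 → after 2×micro: 2 ⇒ (c0=1/32, c1=2)
[Gauss-Seidel] macro 6: S0 reads c0=1/32 → after 1×micro: -1/64; S1 reads c0=-1/64 → after 2×micro: 0 ⇒ (c0=-1/64, c1=0)
[Gauss-Seidel] macro 7: S0 reads c0=-1/64 → after 1×micro: 1/128; S1 reads c0=1/128 → after 2×micro: 2 ⇒ (c0=1/128, c1=2)
[Gauss-Seidel] macro 8: S0 reads c0=1/128 → after 1×micro: -1/256; S1 reads c0=-1/256 → after 2×micro: 0 ⇒ (c0=-1/256, c1=0)

first divergence at macro-step: 1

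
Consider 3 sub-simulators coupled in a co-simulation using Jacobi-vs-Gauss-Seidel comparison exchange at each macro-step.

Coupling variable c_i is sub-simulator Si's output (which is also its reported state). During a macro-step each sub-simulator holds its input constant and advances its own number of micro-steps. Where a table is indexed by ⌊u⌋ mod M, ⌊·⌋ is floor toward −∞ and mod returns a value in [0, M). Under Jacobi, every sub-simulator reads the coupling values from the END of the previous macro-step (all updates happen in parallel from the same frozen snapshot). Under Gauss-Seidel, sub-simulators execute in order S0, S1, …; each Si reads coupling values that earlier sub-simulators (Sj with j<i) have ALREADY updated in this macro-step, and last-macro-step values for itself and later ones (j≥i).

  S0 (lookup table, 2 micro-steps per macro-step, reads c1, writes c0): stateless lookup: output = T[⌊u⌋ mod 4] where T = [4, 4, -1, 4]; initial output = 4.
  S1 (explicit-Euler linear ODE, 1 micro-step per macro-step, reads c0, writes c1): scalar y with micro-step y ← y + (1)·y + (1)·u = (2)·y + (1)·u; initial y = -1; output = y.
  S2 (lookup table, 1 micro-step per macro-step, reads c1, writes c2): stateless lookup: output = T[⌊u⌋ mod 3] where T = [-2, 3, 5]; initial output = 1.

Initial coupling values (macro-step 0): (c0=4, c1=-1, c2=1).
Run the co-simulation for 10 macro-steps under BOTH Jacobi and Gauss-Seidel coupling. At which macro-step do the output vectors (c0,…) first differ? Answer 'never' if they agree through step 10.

first divergence at macro-step: 2

[Jacobi] macro 1: S0 reads c1=-1 → after 2×micro: 4; S1 reads c0=4 → after 1×micro: 2; S2 reads c1=-1 → after 1×micro: 5 ⇒ (c0=4, c1=2, c2=5)
[Jacobi] macro 2: S0 reads c1=2 → after 2×micro: -1; S1 reads c0=4 → after 1×micro: 8; S2 reads c1=2 → after 1×micro: 5 ⇒ (c0=-1, c1=8, c2=5)
[Jacobi] macro 3: S0 reads c1=8 → after 2×micro: 4; S1 reads c0=-1 → after 1×micro: 15; S2 reads c1=8 → after 1×micro: 5 ⇒ (c0=4, c1=15, c2=5)
[Jacobi] macro 4: S0 reads c1=15 → after 2×micro: 4; S1 reads c0=4 → after 1×micro: 34; S2 reads c1=15 → after 1×micro: -2 ⇒ (c0=4, c1=34, c2=-2)
[Jacobi] macro 5: S0 reads c1=34 → after 2×micro: -1; S1 reads c0=4 → after 1×micro: 72; S2 reads c1=34 → after 1×micro: 3 ⇒ (c0=-1, c1=72, c2=3)
[Jacobi] macro 6: S0 reads c1=72 → after 2×micro: 4; S1 reads c0=-1 → after 1×micro: 143; S2 reads c1=72 → after 1×micro: -2 ⇒ (c0=4, c1=143, c2=-2)
[Jacobi] macro 7: S0 reads c1=143 → after 2×micro: 4; S1 reads c0=4 → after 1×micro: 290; S2 reads c1=143 → after 1×micro: 5 ⇒ (c0=4, c1=290, c2=5)
[Jacobi] macro 8: S0 reads c1=290 → after 2×micro: -1; S1 reads c0=4 → after 1×micro: 584; S2 reads c1=290 → after 1×micro: 5 ⇒ (c0=-1, c1=584, c2=5)
[Jacobi] macro 9: S0 reads c1=584 → after 2×micro: 4; S1 reads c0=-1 → after 1×micro: 1167; S2 reads c1=584 → after 1×micro: 5 ⇒ (c0=4, c1=1167, c2=5)
[Jacobi] macro 10: S0 reads c1=1167 → after 2×micro: 4; S1 reads c0=4 → after 1×micro: 2338; S2 reads c1=1167 → after 1×micro: -2 ⇒ (c0=4, c1=2338, c2=-2)
[Gauss-Seidel] macro 1: S0 reads c1=-1 → after 2×micro: 4; S1 reads c0=4 → after 1×micro: 2; S2 reads c1=2 → after 1×micro: 5 ⇒ (c0=4, c1=2, c2=5)
[Gauss-Seidel] macro 2: S0 reads c1=2 → after 2×micro: -1; S1 reads c0=-1 → after 1×micro: 3; S2 reads c1=3 → after 1×micro: -2 ⇒ (c0=-1, c1=3, c2=-2)
[Gauss-Seidel] macro 3: S0 reads c1=3 → after 2×micro: 4; S1 reads c0=4 → after 1×micro: 10; S2 reads c1=10 → after 1×micro: 3 ⇒ (c0=4, c1=10, c2=3)
[Gauss-Seidel] macro 4: S0 reads c1=10 → after 2×micro: -1; S1 reads c0=-1 → after 1×micro: 19; S2 reads c1=19 → after 1×micro: 3 ⇒ (c0=-1, c1=19, c2=3)
[Gauss-Seidel] macro 5: S0 reads c1=19 → after 2×micro: 4; S1 reads c0=4 → after 1×micro: 42; S2 reads c1=42 → after 1×micro: -2 ⇒ (c0=4, c1=42, c2=-2)
[Gauss-Seidel] macro 6: S0 reads c1=42 → after 2×micro: -1; S1 reads c0=-1 → after 1×micro: 83; S2 reads c1=83 → after 1×micro: 5 ⇒ (c0=-1, c1=83, c2=5)
[Gauss-Seidel] macro 7: S0 reads c1=83 → after 2×micro: 4; S1 reads c0=4 → after 1×micro: 170; S2 reads c1=170 → after 1×micro: 5 ⇒ (c0=4, c1=170, c2=5)
[Gauss-Seidel] macro 8: S0 reads c1=170 → after 2×micro: -1; S1 reads c0=-1 → after 1×micro: 339; S2 reads c1=339 → after 1×micro: -2 ⇒ (c0=-1, c1=339, c2=-2)
[Gauss-Seidel] macro 9: S0 reads c1=339 → after 2×micro: 4; S1 reads c0=4 → after 1×micro: 682; S2 reads c1=682 → after 1×micro: 3 ⇒ (c0=4, c1=682, c2=3)
[Gauss-Seidel] macro 10: S0 reads c1=682 → after 2×micro: -1; S1 reads c0=-1 → after 1×micro: 1363; S2 reads c1=1363 → after 1×micro: 3 ⇒ (c0=-1, c1=1363, c2=3)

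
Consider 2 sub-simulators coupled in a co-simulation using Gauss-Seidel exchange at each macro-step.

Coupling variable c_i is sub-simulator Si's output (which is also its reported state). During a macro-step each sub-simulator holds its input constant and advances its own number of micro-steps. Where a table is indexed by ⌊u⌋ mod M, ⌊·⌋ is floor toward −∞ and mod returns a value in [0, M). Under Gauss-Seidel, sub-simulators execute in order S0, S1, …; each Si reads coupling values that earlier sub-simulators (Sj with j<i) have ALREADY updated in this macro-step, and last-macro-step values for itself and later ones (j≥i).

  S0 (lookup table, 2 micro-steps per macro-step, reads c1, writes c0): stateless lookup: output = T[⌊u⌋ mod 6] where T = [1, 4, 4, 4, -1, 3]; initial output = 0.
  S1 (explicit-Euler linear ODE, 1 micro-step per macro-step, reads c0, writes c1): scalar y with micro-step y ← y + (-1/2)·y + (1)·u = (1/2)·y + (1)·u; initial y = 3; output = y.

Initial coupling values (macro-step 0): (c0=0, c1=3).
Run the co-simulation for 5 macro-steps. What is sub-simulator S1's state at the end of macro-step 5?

S1 state at macro-step 5 = 191/32

macro 1: S0 reads c1=3 → after 2×micro: 4; S1 reads c0=4 → after 1×micro: 11/2 ⇒ (c0=4, c1=11/2)
macro 2: S0 reads c1=11/2 → after 2×micro: 3; S1 reads c0=3 → after 1×micro: 23/4 ⇒ (c0=3, c1=23/4)
macro 3: S0 reads c1=23/4 → after 2×micro: 3; S1 reads c0=3 → after 1×micro: 47/8 ⇒ (c0=3, c1=47/8)
macro 4: S0 reads c1=47/8 → after 2×micro: 3; S1 reads c0=3 → after 1×micro: 95/16 ⇒ (c0=3, c1=95/16)
macro 5: S0 reads c1=95/16 → after 2×micro: 3; S1 reads c0=3 → after 1×micro: 191/32 ⇒ (c0=3, c1=191/32)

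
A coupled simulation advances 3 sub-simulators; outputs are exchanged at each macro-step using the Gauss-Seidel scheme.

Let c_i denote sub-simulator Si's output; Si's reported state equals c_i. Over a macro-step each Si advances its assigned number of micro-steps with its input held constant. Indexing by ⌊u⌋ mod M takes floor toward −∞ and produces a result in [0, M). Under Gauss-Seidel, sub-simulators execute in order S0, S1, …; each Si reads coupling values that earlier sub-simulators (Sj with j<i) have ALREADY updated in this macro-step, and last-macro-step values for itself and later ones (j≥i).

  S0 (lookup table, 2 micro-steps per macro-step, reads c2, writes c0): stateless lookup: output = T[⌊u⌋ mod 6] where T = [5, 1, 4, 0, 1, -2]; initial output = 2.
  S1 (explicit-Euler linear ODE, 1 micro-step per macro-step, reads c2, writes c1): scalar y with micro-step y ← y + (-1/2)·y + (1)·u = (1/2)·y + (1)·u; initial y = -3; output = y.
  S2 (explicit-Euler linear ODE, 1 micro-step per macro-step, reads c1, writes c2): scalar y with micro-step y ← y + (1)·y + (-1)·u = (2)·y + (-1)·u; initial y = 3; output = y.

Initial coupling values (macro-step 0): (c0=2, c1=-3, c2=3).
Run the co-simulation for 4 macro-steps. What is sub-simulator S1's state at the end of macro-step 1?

macro 1: S0 reads c2=3 → after 2×micro: 0; S1 reads c2=3 → after 1×micro: 3/2; S2 reads c1=3/2 → after 1×micro: 9/2 ⇒ (c0=0, c1=3/2, c2=9/2)
macro 2: S0 reads c2=9/2 → after 2×micro: 1; S1 reads c2=9/2 → after 1×micro: 21/4; S2 reads c1=21/4 → after 1×micro: 15/4 ⇒ (c0=1, c1=21/4, c2=15/4)
macro 3: S0 reads c2=15/4 → after 2×micro: 0; S1 reads c2=15/4 → after 1×micro: 51/8; S2 reads c1=51/8 → after 1×micro: 9/8 ⇒ (c0=0, c1=51/8, c2=9/8)
macro 4: S0 reads c2=9/8 → after 2×micro: 1; S1 reads c2=9/8 → after 1×micro: 69/16; S2 reads c1=69/16 → after 1×micro: -33/16 ⇒ (c0=1, c1=69/16, c2=-33/16)

S1 state at macro-step 1 = 3/2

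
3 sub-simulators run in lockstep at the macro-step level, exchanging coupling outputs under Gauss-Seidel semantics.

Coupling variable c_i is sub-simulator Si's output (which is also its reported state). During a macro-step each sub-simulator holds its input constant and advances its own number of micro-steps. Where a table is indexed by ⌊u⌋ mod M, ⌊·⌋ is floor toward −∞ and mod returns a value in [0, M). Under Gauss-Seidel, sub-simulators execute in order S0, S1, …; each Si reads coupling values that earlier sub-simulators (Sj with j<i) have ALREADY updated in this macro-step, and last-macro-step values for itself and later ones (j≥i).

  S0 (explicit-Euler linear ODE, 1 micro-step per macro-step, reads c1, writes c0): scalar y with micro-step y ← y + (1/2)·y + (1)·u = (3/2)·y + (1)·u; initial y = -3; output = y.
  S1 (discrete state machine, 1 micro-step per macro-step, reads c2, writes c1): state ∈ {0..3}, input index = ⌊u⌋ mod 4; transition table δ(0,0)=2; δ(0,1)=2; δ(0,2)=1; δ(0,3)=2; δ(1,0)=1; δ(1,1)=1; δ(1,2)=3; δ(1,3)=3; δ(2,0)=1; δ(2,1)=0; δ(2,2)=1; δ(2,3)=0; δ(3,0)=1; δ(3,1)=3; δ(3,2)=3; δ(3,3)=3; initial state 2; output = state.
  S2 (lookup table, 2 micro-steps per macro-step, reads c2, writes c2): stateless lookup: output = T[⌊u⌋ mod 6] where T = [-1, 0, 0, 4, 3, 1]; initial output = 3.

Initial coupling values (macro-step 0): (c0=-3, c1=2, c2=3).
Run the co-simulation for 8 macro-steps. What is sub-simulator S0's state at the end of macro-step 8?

S0 state at macro-step 8 = -4551/256

macro 1: S0 reads c1=2 → after 1×micro: -5/2; S1 reads c2=3 → after 1×micro: 0; S2 reads c2=3 → after 2×micro: 4 ⇒ (c0=-5/2, c1=0, c2=4)
macro 2: S0 reads c1=0 → after 1×micro: -15/4; S1 reads c2=4 → after 1×micro: 2; S2 reads c2=4 → after 2×micro: 3 ⇒ (c0=-15/4, c1=2, c2=3)
macro 3: S0 reads c1=2 → after 1×micro: -29/8; S1 reads c2=3 → after 1×micro: 0; S2 reads c2=3 → after 2×micro: 4 ⇒ (c0=-29/8, c1=0, c2=4)
macro 4: S0 reads c1=0 → after 1×micro: -87/16; S1 reads c2=4 → after 1×micro: 2; S2 reads c2=4 → after 2×micro: 3 ⇒ (c0=-87/16, c1=2, c2=3)
macro 5: S0 reads c1=2 → after 1×micro: -197/32; S1 reads c2=3 → after 1×micro: 0; S2 reads c2=3 → after 2×micro: 4 ⇒ (c0=-197/32, c1=0, c2=4)
macro 6: S0 reads c1=0 → after 1×micro: -591/64; S1 reads c2=4 → after 1×micro: 2; S2 reads c2=4 → after 2×micro: 3 ⇒ (c0=-591/64, c1=2, c2=3)
macro 7: S0 reads c1=2 → after 1×micro: -1517/128; S1 reads c2=3 → after 1×micro: 0; S2 reads c2=3 → after 2×micro: 4 ⇒ (c0=-1517/128, c1=0, c2=4)
macro 8: S0 reads c1=0 → after 1×micro: -4551/256; S1 reads c2=4 → after 1×micro: 2; S2 reads c2=4 → after 2×micro: 3 ⇒ (c0=-4551/256, c1=2, c2=3)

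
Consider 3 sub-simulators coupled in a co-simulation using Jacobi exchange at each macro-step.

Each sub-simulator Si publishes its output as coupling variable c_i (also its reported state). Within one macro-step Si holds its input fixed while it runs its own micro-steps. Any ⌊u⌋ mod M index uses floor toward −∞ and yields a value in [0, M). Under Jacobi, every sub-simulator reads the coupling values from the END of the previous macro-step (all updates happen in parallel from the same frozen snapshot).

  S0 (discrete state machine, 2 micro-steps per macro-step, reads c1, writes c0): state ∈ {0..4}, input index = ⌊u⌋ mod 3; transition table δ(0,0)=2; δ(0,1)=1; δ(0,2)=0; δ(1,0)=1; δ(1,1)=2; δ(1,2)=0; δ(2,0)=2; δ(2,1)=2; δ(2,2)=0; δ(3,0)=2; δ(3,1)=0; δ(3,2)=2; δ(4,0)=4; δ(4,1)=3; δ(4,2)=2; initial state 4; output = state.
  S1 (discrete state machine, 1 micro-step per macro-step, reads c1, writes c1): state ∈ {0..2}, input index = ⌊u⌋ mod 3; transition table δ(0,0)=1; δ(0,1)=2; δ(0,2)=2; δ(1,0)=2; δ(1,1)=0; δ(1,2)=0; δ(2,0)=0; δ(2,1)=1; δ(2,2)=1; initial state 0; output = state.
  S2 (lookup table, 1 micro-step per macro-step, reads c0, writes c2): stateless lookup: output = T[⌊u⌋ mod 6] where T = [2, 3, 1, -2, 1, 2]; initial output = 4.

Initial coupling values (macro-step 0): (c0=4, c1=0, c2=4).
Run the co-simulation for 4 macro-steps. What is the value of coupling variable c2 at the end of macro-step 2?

c2 at macro-step 2 = 1

macro 1: S0 reads c1=0 → after 2×micro: 4; S1 reads c1=0 → after 1×micro: 1; S2 reads c0=4 → after 1×micro: 1 ⇒ (c0=4, c1=1, c2=1)
macro 2: S0 reads c1=1 → after 2×micro: 0; S1 reads c1=1 → after 1×micro: 0; S2 reads c0=4 → after 1×micro: 1 ⇒ (c0=0, c1=0, c2=1)
macro 3: S0 reads c1=0 → after 2×micro: 2; S1 reads c1=0 → after 1×micro: 1; S2 reads c0=0 → after 1×micro: 2 ⇒ (c0=2, c1=1, c2=2)
macro 4: S0 reads c1=1 → after 2×micro: 2; S1 reads c1=1 → after 1×micro: 0; S2 reads c0=2 → after 1×micro: 1 ⇒ (c0=2, c1=0, c2=1)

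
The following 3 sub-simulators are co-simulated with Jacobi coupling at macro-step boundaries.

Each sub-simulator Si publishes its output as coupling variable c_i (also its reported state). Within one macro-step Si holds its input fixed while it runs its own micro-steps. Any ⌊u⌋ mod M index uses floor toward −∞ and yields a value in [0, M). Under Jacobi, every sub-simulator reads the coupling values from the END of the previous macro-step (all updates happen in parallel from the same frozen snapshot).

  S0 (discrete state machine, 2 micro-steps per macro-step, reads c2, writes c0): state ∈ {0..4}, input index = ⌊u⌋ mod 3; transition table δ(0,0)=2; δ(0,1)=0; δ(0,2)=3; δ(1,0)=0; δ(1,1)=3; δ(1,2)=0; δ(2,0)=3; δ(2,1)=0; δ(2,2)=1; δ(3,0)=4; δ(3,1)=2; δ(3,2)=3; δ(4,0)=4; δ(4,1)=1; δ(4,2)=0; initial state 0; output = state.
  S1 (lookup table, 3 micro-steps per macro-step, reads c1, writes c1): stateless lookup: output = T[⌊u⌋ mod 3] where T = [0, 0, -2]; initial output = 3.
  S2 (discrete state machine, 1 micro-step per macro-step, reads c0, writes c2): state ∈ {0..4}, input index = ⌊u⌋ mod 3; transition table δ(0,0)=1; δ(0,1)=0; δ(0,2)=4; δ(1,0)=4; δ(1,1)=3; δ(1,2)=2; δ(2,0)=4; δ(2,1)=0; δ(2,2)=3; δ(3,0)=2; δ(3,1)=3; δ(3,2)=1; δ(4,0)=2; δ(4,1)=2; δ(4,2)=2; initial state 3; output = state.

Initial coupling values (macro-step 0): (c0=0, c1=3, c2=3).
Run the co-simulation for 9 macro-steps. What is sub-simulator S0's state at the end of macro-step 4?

S0 state at macro-step 4 = 3

macro 1: S0 reads c2=3 → after 2×micro: 3; S1 reads c1=3 → after 3×micro: 0; S2 reads c0=0 → after 1×micro: 2 ⇒ (c0=3, c1=0, c2=2)
macro 2: S0 reads c2=2 → after 2×micro: 3; S1 reads c1=0 → after 3×micro: 0; S2 reads c0=3 → after 1×micro: 4 ⇒ (c0=3, c1=0, c2=4)
macro 3: S0 reads c2=4 → after 2×micro: 0; S1 reads c1=0 → after 3×micro: 0; S2 reads c0=3 → after 1×micro: 2 ⇒ (c0=0, c1=0, c2=2)
macro 4: S0 reads c2=2 → after 2×micro: 3; S1 reads c1=0 → after 3×micro: 0; S2 reads c0=0 → after 1×micro: 4 ⇒ (c0=3, c1=0, c2=4)
macro 5: S0 reads c2=4 → after 2×micro: 0; S1 reads c1=0 → after 3×micro: 0; S2 reads c0=3 → after 1×micro: 2 ⇒ (c0=0, c1=0, c2=2)
macro 6: S0 reads c2=2 → after 2×micro: 3; S1 reads c1=0 → after 3×micro: 0; S2 reads c0=0 → after 1×micro: 4 ⇒ (c0=3, c1=0, c2=4)
macro 7: S0 reads c2=4 → after 2×micro: 0; S1 reads c1=0 → after 3×micro: 0; S2 reads c0=3 → after 1×micro: 2 ⇒ (c0=0, c1=0, c2=2)
macro 8: S0 reads c2=2 → after 2×micro: 3; S1 reads c1=0 → after 3×micro: 0; S2 reads c0=0 → after 1×micro: 4 ⇒ (c0=3, c1=0, c2=4)
macro 9: S0 reads c2=4 → after 2×micro: 0; S1 reads c1=0 → after 3×micro: 0; S2 reads c0=3 → after 1×micro: 2 ⇒ (c0=0, c1=0, c2=2)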